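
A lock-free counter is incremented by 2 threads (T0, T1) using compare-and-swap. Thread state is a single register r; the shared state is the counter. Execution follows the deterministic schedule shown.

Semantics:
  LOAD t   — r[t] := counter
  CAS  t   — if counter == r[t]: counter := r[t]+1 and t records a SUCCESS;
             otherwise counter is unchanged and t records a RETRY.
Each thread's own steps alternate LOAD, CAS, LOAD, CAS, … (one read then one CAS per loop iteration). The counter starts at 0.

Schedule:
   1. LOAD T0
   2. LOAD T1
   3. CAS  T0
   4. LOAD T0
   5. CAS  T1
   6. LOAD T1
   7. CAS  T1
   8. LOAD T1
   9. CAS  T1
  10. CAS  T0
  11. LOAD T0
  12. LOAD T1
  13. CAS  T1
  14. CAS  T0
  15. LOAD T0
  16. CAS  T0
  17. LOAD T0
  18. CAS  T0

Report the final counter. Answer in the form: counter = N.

1. LOAD T0 → mem=0 r[T0]=0 [LOAD]
2. LOAD T1 → mem=0 r[T1]=0 [LOAD]
3. CAS T0 → mem=1 r[T0]=0 [OK]
4. LOAD T0 → mem=1 r[T0]=1 [LOAD]
5. CAS T1 → mem=1 r[T1]=0 [RETRY]
6. LOAD T1 → mem=1 r[T1]=1 [LOAD]
7. CAS T1 → mem=2 r[T1]=1 [OK]
8. LOAD T1 → mem=2 r[T1]=2 [LOAD]
9. CAS T1 → mem=3 r[T1]=2 [OK]
10. CAS T0 → mem=3 r[T0]=1 [RETRY]
11. LOAD T0 → mem=3 r[T0]=3 [LOAD]
12. LOAD T1 → mem=3 r[T1]=3 [LOAD]
13. CAS T1 → mem=4 r[T1]=3 [OK]
14. CAS T0 → mem=4 r[T0]=3 [RETRY]
15. LOAD T0 → mem=4 r[T0]=4 [LOAD]
16. CAS T0 → mem=5 r[T0]=4 [OK]
17. LOAD T0 → mem=5 r[T0]=5 [LOAD]
18. CAS T0 → mem=6 r[T0]=5 [OK]

counter = 6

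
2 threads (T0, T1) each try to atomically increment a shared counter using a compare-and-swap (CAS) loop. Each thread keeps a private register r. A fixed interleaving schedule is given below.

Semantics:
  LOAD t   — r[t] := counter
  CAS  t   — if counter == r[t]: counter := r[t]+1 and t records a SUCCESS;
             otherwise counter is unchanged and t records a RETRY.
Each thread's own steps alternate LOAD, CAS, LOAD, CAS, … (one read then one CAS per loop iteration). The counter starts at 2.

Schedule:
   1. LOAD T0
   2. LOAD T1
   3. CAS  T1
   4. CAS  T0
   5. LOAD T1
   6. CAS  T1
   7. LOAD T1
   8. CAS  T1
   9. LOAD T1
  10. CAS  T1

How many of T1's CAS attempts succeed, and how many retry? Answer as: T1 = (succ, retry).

#1 T0 reads 2
#2 T1 reads 2
#3 T1 CAS(2→3) writes; counter now 3
#4 T0 CAS(2→3) fails; counter now 3
#5 T1 reads 3
#6 T1 CAS(3→4) writes; counter now 4
#7 T1 reads 4
#8 T1 CAS(4→5) writes; counter now 5
#9 T1 reads 5
#10 T1 CAS(5→6) writes; counter now 6

T1 = (4, 0)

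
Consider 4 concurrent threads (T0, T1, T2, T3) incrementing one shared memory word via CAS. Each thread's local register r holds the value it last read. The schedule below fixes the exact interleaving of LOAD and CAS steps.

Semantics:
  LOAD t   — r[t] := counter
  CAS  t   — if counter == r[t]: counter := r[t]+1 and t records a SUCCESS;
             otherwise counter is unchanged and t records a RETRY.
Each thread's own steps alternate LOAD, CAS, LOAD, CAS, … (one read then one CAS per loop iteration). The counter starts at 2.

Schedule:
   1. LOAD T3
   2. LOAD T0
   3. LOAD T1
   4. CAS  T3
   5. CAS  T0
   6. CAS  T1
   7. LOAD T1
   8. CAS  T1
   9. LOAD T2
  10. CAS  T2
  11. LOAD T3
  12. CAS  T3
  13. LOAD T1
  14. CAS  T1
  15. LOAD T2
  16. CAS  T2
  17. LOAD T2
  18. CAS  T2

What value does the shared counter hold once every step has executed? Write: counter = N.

#1 T3 reads 2
#2 T0 reads 2
#3 T1 reads 2
#4 T3 CAS(2→3) writes; counter now 3
#5 T0 CAS(2→3) fails; counter now 3
#6 T1 CAS(2→3) fails; counter now 3
#7 T1 reads 3
#8 T1 CAS(3→4) writes; counter now 4
#9 T2 reads 4
#10 T2 CAS(4→5) writes; counter now 5
#11 T3 reads 5
#12 T3 CAS(5→6) writes; counter now 6
#13 T1 reads 6
#14 T1 CAS(6→7) writes; counter now 7
#15 T2 reads 7
#16 T2 CAS(7→8) writes; counter now 8
#17 T2 reads 8
#18 T2 CAS(8→9) writes; counter now 9

counter = 9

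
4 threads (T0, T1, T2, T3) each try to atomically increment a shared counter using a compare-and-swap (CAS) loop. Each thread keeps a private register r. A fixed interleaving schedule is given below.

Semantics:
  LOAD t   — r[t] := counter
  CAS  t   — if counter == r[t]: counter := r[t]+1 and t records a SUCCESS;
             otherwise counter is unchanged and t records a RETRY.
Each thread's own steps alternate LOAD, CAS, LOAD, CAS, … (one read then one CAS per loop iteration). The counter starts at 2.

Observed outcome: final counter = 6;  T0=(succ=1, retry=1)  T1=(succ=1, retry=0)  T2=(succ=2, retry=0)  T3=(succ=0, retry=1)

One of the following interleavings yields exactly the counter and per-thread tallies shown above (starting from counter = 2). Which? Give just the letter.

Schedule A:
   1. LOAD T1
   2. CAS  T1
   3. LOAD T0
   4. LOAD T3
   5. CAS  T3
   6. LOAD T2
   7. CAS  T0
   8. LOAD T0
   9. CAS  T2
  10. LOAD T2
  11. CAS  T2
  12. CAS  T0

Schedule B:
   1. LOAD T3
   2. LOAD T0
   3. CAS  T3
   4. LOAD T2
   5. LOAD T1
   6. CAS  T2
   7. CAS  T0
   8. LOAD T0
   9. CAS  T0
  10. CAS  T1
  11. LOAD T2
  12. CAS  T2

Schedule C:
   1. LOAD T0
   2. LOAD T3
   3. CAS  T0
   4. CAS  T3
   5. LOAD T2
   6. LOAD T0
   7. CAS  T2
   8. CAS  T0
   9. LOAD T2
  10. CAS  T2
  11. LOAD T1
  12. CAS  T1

Tracing schedule C:
T0 LOAD — after: cnt=2, r=2 — load
T3 LOAD — after: cnt=2, r=2 — load
T0 CAS — after: cnt=3, r=2 — ok
T3 CAS — after: cnt=3, r=2 — retry
T2 LOAD — after: cnt=3, r=3 — load
T0 LOAD — after: cnt=3, r=3 — load
T2 CAS — after: cnt=4, r=3 — ok
T0 CAS — after: cnt=4, r=3 — retry
T2 LOAD — after: cnt=4, r=4 — load
T2 CAS — after: cnt=5, r=4 — ok
T1 LOAD — after: cnt=5, r=5 — load
T1 CAS — after: cnt=6, r=5 — ok

C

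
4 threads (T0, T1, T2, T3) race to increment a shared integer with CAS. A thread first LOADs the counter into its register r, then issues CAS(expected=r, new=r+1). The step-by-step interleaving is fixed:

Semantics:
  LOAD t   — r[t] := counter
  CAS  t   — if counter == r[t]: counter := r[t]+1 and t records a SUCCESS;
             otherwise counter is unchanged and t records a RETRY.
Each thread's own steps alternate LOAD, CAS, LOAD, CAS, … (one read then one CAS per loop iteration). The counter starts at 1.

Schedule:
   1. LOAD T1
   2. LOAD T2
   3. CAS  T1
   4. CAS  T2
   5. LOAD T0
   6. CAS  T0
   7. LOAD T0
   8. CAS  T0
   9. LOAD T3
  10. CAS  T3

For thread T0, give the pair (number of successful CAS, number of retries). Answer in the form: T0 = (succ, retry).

T0 = (2, 0)

[1] T1.load  rd  (counter 1, T1.r 1)
[2] T2.load  rd  (counter 1, T2.r 1)
[3] T1.cas  hit  (counter 2, T1.r 1)
[4] T2.cas  miss  (counter 2, T2.r 1)
[5] T0.load  rd  (counter 2, T0.r 2)
[6] T0.cas  hit  (counter 3, T0.r 2)
[7] T0.load  rd  (counter 3, T0.r 3)
[8] T0.cas  hit  (counter 4, T0.r 3)
[9] T3.load  rd  (counter 4, T3.r 4)
[10] T3.cas  hit  (counter 5, T3.r 4)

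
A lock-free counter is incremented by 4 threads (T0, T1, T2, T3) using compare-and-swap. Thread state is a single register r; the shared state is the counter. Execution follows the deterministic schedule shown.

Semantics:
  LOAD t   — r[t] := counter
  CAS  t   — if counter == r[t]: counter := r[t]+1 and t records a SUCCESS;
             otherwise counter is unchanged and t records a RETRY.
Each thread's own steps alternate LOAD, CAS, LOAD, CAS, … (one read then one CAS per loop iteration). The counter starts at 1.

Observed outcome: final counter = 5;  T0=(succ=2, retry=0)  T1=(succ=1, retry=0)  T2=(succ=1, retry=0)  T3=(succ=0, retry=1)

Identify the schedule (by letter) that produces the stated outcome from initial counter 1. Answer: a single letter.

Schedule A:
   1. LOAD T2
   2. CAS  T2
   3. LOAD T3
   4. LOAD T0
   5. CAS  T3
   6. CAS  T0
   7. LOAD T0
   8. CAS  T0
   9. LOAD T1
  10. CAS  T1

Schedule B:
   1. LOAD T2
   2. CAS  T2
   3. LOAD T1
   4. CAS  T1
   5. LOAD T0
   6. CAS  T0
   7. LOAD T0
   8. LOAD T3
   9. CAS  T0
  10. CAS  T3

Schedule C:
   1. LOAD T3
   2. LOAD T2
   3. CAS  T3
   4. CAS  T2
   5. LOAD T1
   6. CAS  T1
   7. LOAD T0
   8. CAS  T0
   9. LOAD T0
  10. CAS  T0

Run B:
T2 LOAD — after: cnt=1, r=1 — load
T2 CAS — after: cnt=2, r=1 — ok
T1 LOAD — after: cnt=2, r=2 — load
T1 CAS — after: cnt=3, r=2 — ok
T0 LOAD — after: cnt=3, r=3 — load
T0 CAS — after: cnt=4, r=3 — ok
T0 LOAD — after: cnt=4, r=4 — load
T3 LOAD — after: cnt=4, r=4 — load
T0 CAS — after: cnt=5, r=4 — ok
T3 CAS — after: cnt=5, r=4 — retry

B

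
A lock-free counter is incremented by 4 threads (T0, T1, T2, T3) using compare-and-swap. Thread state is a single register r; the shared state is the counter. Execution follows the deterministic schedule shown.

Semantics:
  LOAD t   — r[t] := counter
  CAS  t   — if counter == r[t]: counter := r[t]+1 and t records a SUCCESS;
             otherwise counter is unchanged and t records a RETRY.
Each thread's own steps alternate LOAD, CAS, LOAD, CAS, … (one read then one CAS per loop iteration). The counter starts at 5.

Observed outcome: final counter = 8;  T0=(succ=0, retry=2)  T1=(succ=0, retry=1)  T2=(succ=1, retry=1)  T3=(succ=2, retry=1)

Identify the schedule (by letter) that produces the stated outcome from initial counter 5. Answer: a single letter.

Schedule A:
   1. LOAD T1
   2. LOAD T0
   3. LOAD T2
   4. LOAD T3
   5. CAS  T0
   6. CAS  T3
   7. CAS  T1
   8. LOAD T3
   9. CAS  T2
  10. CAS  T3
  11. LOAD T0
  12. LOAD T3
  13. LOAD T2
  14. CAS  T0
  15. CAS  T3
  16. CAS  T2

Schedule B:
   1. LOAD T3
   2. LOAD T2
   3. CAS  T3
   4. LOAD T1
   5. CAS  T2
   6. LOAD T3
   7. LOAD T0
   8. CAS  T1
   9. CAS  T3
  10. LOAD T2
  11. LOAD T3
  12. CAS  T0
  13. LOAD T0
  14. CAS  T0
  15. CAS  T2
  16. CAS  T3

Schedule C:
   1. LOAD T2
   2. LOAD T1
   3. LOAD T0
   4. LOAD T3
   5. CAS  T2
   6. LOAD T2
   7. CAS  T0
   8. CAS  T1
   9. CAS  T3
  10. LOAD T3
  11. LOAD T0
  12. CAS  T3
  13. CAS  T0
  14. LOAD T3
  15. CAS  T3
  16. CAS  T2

C

Run C:
T2 LOAD — after: cnt=5, r=5 — load
T1 LOAD — after: cnt=5, r=5 — load
T0 LOAD — after: cnt=5, r=5 — load
T3 LOAD — after: cnt=5, r=5 — load
T2 CAS — after: cnt=6, r=5 — ok
T2 LOAD — after: cnt=6, r=6 — load
T0 CAS — after: cnt=6, r=5 — retry
T1 CAS — after: cnt=6, r=5 — retry
T3 CAS — after: cnt=6, r=5 — retry
T3 LOAD — after: cnt=6, r=6 — load
T0 LOAD — after: cnt=6, r=6 — load
T3 CAS — after: cnt=7, r=6 — ok
T0 CAS — after: cnt=7, r=6 — retry
T3 LOAD — after: cnt=7, r=7 — load
T3 CAS — after: cnt=8, r=7 — ok
T2 CAS — after: cnt=8, r=6 — retry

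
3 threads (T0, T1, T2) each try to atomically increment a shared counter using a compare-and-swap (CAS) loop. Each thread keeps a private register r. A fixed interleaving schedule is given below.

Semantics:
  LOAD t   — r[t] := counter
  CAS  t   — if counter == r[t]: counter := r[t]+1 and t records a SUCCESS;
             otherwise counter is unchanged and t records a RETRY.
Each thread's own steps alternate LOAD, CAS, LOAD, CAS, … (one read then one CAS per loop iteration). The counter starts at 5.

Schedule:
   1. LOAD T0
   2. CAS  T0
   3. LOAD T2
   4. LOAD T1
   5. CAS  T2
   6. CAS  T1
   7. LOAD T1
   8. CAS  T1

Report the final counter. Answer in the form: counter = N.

counter = 8

#1 T0 reads 5
#2 T0 CAS(5→6) writes; counter now 6
#3 T2 reads 6
#4 T1 reads 6
#5 T2 CAS(6→7) writes; counter now 7
#6 T1 CAS(6→7) fails; counter now 7
#7 T1 reads 7
#8 T1 CAS(7→8) writes; counter now 8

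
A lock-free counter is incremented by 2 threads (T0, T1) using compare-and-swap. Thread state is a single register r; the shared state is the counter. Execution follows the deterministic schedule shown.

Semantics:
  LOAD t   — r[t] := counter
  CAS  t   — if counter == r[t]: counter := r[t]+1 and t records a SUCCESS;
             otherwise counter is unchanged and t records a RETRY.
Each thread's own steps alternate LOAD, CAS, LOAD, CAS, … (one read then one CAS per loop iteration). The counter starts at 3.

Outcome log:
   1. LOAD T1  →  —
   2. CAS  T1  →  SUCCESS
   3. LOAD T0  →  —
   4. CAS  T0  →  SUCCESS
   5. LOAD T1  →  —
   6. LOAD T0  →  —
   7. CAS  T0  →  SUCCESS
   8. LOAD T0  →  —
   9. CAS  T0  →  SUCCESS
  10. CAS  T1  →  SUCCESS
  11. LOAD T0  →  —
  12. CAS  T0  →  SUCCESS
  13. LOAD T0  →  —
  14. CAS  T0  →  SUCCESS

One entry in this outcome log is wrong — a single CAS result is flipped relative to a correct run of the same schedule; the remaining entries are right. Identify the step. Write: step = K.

Correct run:
#1 T1 reads 3
#2 T1 CAS(3→4) writes; counter now 4
#3 T0 reads 4
#4 T0 CAS(4→5) writes; counter now 5
#5 T1 reads 5
#6 T0 reads 5
#7 T0 CAS(5→6) writes; counter now 6
#8 T0 reads 6
#9 T0 CAS(6→7) writes; counter now 7
#10 T1 CAS(5→6) fails; counter now 7
#11 T0 reads 7
#12 T0 CAS(7→8) writes; counter now 8
#13 T0 reads 8
#14 T0 CAS(8→9) writes; counter now 9
Log disagrees first at step 10.

step = 10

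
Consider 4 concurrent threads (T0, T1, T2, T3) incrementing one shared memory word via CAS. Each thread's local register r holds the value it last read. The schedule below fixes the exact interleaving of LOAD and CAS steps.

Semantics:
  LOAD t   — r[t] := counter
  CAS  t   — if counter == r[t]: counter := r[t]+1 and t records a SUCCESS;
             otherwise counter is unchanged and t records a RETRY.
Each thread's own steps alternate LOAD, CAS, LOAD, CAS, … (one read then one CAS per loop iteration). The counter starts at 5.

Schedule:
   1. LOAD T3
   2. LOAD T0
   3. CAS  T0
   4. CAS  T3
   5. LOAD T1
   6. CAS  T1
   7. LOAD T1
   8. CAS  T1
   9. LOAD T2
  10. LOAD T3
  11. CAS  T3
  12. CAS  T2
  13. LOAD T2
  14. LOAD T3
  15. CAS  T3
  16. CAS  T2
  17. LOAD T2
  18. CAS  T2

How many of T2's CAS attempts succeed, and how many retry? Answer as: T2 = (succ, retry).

T2 = (1, 2)

step 1: T3 LOAD ⇒ load; ctr=5 reg=5
step 2: T0 LOAD ⇒ load; ctr=5 reg=5
step 3: T0 CAS ⇒ ok; ctr=6 reg=5
step 4: T3 CAS ⇒ retry; ctr=6 reg=5
step 5: T1 LOAD ⇒ load; ctr=6 reg=6
step 6: T1 CAS ⇒ ok; ctr=7 reg=6
step 7: T1 LOAD ⇒ load; ctr=7 reg=7
step 8: T1 CAS ⇒ ok; ctr=8 reg=7
step 9: T2 LOAD ⇒ load; ctr=8 reg=8
step 10: T3 LOAD ⇒ load; ctr=8 reg=8
step 11: T3 CAS ⇒ ok; ctr=9 reg=8
step 12: T2 CAS ⇒ retry; ctr=9 reg=8
step 13: T2 LOAD ⇒ load; ctr=9 reg=9
step 14: T3 LOAD ⇒ load; ctr=9 reg=9
step 15: T3 CAS ⇒ ok; ctr=10 reg=9
step 16: T2 CAS ⇒ retry; ctr=10 reg=9
step 17: T2 LOAD ⇒ load; ctr=10 reg=10
step 18: T2 CAS ⇒ ok; ctr=11 reg=10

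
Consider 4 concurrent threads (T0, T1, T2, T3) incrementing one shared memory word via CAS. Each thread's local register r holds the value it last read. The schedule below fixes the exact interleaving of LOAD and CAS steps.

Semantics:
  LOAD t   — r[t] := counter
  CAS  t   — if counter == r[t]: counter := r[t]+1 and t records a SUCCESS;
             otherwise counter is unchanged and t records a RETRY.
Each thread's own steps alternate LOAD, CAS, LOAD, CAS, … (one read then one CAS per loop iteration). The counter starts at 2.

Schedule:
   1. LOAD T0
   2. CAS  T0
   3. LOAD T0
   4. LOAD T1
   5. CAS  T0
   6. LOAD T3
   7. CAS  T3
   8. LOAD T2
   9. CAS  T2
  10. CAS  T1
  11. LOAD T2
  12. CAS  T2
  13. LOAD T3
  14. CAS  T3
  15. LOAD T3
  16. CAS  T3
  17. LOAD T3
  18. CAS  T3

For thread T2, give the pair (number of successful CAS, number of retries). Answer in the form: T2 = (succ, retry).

T2 = (2, 0)

#1 T0 reads 2
#2 T0 CAS(2→3) writes; counter now 3
#3 T0 reads 3
#4 T1 reads 3
#5 T0 CAS(3→4) writes; counter now 4
#6 T3 reads 4
#7 T3 CAS(4→5) writes; counter now 5
#8 T2 reads 5
#9 T2 CAS(5→6) writes; counter now 6
#10 T1 CAS(3→4) fails; counter now 6
#11 T2 reads 6
#12 T2 CAS(6→7) writes; counter now 7
#13 T3 reads 7
#14 T3 CAS(7→8) writes; counter now 8
#15 T3 reads 8
#16 T3 CAS(8→9) writes; counter now 9
#17 T3 reads 9
#18 T3 CAS(9→10) writes; counter now 10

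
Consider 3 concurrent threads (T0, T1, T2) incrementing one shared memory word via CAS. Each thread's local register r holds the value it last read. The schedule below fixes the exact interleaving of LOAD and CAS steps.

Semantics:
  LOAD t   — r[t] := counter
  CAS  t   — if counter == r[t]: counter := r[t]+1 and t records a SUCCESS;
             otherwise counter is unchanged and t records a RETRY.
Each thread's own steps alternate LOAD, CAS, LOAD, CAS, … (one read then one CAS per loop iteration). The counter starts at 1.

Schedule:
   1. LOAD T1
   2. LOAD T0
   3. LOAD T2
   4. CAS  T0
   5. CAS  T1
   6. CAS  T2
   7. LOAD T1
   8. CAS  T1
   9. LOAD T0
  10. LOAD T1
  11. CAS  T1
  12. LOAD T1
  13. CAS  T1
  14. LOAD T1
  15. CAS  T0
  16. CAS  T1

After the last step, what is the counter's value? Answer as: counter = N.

[1] T1.load  rd  (counter 1, T1.r 1)
[2] T0.load  rd  (counter 1, T0.r 1)
[3] T2.load  rd  (counter 1, T2.r 1)
[4] T0.cas  hit  (counter 2, T0.r 1)
[5] T1.cas  miss  (counter 2, T1.r 1)
[6] T2.cas  miss  (counter 2, T2.r 1)
[7] T1.load  rd  (counter 2, T1.r 2)
[8] T1.cas  hit  (counter 3, T1.r 2)
[9] T0.load  rd  (counter 3, T0.r 3)
[10] T1.load  rd  (counter 3, T1.r 3)
[11] T1.cas  hit  (counter 4, T1.r 3)
[12] T1.load  rd  (counter 4, T1.r 4)
[13] T1.cas  hit  (counter 5, T1.r 4)
[14] T1.load  rd  (counter 5, T1.r 5)
[15] T0.cas  miss  (counter 5, T0.r 3)
[16] T1.cas  hit  (counter 6, T1.r 5)

counter = 6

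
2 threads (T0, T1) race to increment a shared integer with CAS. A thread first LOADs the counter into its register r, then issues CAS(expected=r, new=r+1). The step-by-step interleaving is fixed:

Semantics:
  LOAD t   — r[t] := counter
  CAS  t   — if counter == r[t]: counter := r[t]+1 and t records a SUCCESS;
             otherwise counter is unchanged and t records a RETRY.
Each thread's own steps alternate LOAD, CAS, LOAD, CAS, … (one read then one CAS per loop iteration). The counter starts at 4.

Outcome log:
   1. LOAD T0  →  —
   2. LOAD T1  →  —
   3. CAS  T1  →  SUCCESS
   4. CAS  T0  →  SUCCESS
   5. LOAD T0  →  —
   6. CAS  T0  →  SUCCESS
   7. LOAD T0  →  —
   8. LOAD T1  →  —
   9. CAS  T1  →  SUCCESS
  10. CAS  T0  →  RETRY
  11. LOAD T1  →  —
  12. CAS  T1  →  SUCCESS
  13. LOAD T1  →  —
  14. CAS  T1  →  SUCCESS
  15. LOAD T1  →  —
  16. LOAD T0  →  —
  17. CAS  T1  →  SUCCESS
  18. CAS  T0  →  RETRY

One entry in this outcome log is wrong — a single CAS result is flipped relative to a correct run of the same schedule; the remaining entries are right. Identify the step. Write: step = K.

Reference trace:
T0 LOAD — after: cnt=4, r=4 — load
T1 LOAD — after: cnt=4, r=4 — load
T1 CAS — after: cnt=5, r=4 — ok
T0 CAS — after: cnt=5, r=4 — retry
T0 LOAD — after: cnt=5, r=5 — load
T0 CAS — after: cnt=6, r=5 — ok
T0 LOAD — after: cnt=6, r=6 — load
T1 LOAD — after: cnt=6, r=6 — load
T1 CAS — after: cnt=7, r=6 — ok
T0 CAS — after: cnt=7, r=6 — retry
T1 LOAD — after: cnt=7, r=7 — load
T1 CAS — after: cnt=8, r=7 — ok
T1 LOAD — after: cnt=8, r=8 — load
T1 CAS — after: cnt=9, r=8 — ok
T1 LOAD — after: cnt=9, r=9 — load
T0 LOAD — after: cnt=9, r=9 — load
T1 CAS — after: cnt=10, r=9 — ok
T0 CAS — after: cnt=10, r=9 — retry
Flip is step 4.

step = 4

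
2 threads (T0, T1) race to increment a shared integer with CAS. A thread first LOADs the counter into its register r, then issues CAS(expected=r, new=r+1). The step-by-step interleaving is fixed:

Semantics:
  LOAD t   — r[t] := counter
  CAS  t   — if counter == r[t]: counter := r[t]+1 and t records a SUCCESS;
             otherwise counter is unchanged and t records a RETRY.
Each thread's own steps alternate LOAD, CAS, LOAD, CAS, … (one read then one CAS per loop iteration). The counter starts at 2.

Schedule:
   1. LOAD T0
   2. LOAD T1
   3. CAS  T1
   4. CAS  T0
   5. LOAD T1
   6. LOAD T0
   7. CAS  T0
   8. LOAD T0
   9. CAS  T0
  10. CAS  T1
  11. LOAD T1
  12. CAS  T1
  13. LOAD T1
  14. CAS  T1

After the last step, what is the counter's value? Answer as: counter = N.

counter = 7

T0 LOAD — after: cnt=2, r=2 — load
T1 LOAD — after: cnt=2, r=2 — load
T1 CAS — after: cnt=3, r=2 — ok
T0 CAS — after: cnt=3, r=2 — retry
T1 LOAD — after: cnt=3, r=3 — load
T0 LOAD — after: cnt=3, r=3 — load
T0 CAS — after: cnt=4, r=3 — ok
T0 LOAD — after: cnt=4, r=4 — load
T0 CAS — after: cnt=5, r=4 — ok
T1 CAS — after: cnt=5, r=3 — retry
T1 LOAD — after: cnt=5, r=5 — load
T1 CAS — after: cnt=6, r=5 — ok
T1 LOAD — after: cnt=6, r=6 — load
T1 CAS — after: cnt=7, r=6 — ok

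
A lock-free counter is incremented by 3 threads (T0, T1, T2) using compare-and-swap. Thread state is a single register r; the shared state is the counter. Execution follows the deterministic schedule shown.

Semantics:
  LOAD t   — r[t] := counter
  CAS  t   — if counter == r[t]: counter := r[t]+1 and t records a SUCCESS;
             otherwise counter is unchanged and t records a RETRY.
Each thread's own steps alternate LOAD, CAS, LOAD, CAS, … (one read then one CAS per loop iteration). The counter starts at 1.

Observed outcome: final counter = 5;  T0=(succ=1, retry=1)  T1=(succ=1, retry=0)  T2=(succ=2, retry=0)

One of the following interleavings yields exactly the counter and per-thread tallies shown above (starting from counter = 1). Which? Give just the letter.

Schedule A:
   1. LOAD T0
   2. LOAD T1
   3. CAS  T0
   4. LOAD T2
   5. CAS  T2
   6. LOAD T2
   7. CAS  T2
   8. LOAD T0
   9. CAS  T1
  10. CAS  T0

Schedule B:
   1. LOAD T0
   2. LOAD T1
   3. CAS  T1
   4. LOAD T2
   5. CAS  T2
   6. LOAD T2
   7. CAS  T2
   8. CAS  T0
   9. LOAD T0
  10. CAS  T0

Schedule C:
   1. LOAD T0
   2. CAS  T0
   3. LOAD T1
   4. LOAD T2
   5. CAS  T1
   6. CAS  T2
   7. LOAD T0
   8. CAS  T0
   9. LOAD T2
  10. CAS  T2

Simulating candidate B:
T0 LOAD — after: cnt=1, r=1 — load
T1 LOAD — after: cnt=1, r=1 — load
T1 CAS — after: cnt=2, r=1 — ok
T2 LOAD — after: cnt=2, r=2 — load
T2 CAS — after: cnt=3, r=2 — ok
T2 LOAD — after: cnt=3, r=3 — load
T2 CAS — after: cnt=4, r=3 — ok
T0 CAS — after: cnt=4, r=1 — retry
T0 LOAD — after: cnt=4, r=4 — load
T0 CAS — after: cnt=5, r=4 — ok

B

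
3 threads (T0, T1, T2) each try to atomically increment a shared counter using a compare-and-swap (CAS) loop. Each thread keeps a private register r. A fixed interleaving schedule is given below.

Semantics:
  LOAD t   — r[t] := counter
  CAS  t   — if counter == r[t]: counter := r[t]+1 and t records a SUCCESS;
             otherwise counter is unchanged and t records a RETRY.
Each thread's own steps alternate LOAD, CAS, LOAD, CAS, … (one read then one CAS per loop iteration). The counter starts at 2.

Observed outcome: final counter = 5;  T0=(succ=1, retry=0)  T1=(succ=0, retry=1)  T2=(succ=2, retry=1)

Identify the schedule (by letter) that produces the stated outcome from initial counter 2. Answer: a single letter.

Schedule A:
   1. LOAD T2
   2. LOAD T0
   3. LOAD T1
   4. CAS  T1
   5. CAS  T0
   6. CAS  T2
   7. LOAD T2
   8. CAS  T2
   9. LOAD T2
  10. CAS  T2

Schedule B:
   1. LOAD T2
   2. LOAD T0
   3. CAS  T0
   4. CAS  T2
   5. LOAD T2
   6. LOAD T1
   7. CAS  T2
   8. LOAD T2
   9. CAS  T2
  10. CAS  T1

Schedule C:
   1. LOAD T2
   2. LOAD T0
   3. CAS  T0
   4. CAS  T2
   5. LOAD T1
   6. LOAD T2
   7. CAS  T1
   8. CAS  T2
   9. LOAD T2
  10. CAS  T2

Run B:
step 1: T2 LOAD ⇒ load; ctr=2 reg=2
step 2: T0 LOAD ⇒ load; ctr=2 reg=2
step 3: T0 CAS ⇒ ok; ctr=3 reg=2
step 4: T2 CAS ⇒ retry; ctr=3 reg=2
step 5: T2 LOAD ⇒ load; ctr=3 reg=3
step 6: T1 LOAD ⇒ load; ctr=3 reg=3
step 7: T2 CAS ⇒ ok; ctr=4 reg=3
step 8: T2 LOAD ⇒ load; ctr=4 reg=4
step 9: T2 CAS ⇒ ok; ctr=5 reg=4
step 10: T1 CAS ⇒ retry; ctr=5 reg=3

B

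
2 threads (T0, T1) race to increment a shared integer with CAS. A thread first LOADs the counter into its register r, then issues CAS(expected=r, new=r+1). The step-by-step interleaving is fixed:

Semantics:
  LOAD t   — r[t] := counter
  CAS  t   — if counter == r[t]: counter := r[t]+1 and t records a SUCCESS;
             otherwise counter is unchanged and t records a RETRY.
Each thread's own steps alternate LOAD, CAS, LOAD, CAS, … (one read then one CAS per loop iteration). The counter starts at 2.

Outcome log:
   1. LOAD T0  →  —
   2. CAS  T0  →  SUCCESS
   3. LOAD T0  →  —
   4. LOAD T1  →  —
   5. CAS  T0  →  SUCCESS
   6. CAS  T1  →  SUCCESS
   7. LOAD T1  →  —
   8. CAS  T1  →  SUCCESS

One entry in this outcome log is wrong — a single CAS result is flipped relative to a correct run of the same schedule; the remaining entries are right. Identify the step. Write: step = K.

step = 6

Re-executing:
   1) LOAD T0:  M=2  r_T0=2
   2) CAS  T0:  M=3  r_T0=2 ✓
   3) LOAD T0:  M=3  r_T0=3
   4) LOAD T1:  M=3  r_T1=3
   5) CAS  T0:  M=4  r_T0=3 ✓
   6) CAS  T1:  M=4  r_T1=3 ✗
   7) LOAD T1:  M=4  r_T1=4
   8) CAS  T1:  M=5  r_T1=4 ✓
Mismatch at 6.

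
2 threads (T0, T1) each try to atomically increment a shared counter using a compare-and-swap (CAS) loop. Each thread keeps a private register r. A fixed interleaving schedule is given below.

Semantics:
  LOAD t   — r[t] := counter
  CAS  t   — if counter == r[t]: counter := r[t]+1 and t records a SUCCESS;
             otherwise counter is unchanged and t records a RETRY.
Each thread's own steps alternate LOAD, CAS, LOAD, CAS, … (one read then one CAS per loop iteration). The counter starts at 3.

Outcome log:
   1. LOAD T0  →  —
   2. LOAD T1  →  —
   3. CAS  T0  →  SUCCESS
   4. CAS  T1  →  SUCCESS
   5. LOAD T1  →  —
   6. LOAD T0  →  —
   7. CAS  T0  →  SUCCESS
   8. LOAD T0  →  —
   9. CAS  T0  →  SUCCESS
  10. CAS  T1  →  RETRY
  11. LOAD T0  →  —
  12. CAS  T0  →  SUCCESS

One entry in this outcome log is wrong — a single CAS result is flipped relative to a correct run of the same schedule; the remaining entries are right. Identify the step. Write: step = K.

Re-executing:
1. LOAD T0 → mem=3 r[T0]=3 [LOAD]
2. LOAD T1 → mem=3 r[T1]=3 [LOAD]
3. CAS T0 → mem=4 r[T0]=3 [OK]
4. CAS T1 → mem=4 r[T1]=3 [RETRY]
5. LOAD T1 → mem=4 r[T1]=4 [LOAD]
6. LOAD T0 → mem=4 r[T0]=4 [LOAD]
7. CAS T0 → mem=5 r[T0]=4 [OK]
8. LOAD T0 → mem=5 r[T0]=5 [LOAD]
9. CAS T0 → mem=6 r[T0]=5 [OK]
10. CAS T1 → mem=6 r[T1]=4 [RETRY]
11. LOAD T0 → mem=6 r[T0]=6 [LOAD]
12. CAS T0 → mem=7 r[T0]=6 [OK]
Log disagrees first at step 4.

step = 4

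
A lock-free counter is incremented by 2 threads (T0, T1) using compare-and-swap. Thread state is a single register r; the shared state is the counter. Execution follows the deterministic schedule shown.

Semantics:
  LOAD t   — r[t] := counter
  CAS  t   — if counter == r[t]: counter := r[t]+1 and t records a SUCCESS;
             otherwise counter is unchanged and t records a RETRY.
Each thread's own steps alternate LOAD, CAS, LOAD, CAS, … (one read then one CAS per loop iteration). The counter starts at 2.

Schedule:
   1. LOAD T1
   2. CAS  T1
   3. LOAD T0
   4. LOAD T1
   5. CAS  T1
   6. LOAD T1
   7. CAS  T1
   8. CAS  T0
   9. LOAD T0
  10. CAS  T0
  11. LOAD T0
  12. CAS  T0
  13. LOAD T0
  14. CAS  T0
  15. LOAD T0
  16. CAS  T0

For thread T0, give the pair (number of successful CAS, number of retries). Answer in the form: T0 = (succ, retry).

step 1: T1 LOAD ⇒ load; ctr=2 reg=2
step 2: T1 CAS ⇒ ok; ctr=3 reg=2
step 3: T0 LOAD ⇒ load; ctr=3 reg=3
step 4: T1 LOAD ⇒ load; ctr=3 reg=3
step 5: T1 CAS ⇒ ok; ctr=4 reg=3
step 6: T1 LOAD ⇒ load; ctr=4 reg=4
step 7: T1 CAS ⇒ ok; ctr=5 reg=4
step 8: T0 CAS ⇒ retry; ctr=5 reg=3
step 9: T0 LOAD ⇒ load; ctr=5 reg=5
step 10: T0 CAS ⇒ ok; ctr=6 reg=5
step 11: T0 LOAD ⇒ load; ctr=6 reg=6
step 12: T0 CAS ⇒ ok; ctr=7 reg=6
step 13: T0 LOAD ⇒ load; ctr=7 reg=7
step 14: T0 CAS ⇒ ok; ctr=8 reg=7
step 15: T0 LOAD ⇒ load; ctr=8 reg=8
step 16: T0 CAS ⇒ ok; ctr=9 reg=8

T0 = (4, 1)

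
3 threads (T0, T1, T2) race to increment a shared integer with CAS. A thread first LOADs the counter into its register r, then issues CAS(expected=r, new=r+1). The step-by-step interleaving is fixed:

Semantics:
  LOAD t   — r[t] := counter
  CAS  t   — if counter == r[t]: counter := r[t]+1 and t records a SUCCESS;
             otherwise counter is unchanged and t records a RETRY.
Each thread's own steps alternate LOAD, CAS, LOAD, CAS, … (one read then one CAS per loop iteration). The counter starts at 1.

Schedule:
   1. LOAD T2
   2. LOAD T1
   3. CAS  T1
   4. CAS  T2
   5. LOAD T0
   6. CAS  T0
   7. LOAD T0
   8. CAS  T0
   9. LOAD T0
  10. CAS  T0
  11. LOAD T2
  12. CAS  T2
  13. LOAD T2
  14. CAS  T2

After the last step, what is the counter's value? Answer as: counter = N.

counter = 7

step 1: T2 LOAD ⇒ load; ctr=1 reg=1
step 2: T1 LOAD ⇒ load; ctr=1 reg=1
step 3: T1 CAS ⇒ ok; ctr=2 reg=1
step 4: T2 CAS ⇒ retry; ctr=2 reg=1
step 5: T0 LOAD ⇒ load; ctr=2 reg=2
step 6: T0 CAS ⇒ ok; ctr=3 reg=2
step 7: T0 LOAD ⇒ load; ctr=3 reg=3
step 8: T0 CAS ⇒ ok; ctr=4 reg=3
step 9: T0 LOAD ⇒ load; ctr=4 reg=4
step 10: T0 CAS ⇒ ok; ctr=5 reg=4
step 11: T2 LOAD ⇒ load; ctr=5 reg=5
step 12: T2 CAS ⇒ ok; ctr=6 reg=5
step 13: T2 LOAD ⇒ load; ctr=6 reg=6
step 14: T2 CAS ⇒ ok; ctr=7 reg=6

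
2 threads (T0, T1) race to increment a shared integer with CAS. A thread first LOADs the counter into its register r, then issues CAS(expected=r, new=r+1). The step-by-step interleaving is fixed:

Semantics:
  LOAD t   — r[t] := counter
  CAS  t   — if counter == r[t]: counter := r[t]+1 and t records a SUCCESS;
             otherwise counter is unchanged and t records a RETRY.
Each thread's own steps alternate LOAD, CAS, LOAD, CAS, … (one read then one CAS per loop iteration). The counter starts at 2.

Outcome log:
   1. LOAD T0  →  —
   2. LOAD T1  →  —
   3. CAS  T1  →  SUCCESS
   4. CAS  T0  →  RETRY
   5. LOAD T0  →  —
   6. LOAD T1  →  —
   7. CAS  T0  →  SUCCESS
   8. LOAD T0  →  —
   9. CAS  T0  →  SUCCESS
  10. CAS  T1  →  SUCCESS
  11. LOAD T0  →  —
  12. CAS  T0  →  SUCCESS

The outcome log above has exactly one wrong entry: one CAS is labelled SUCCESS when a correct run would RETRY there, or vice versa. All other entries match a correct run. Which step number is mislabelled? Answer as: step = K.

Reference trace:
1. LOAD T0 → mem=2 r[T0]=2 [LOAD]
2. LOAD T1 → mem=2 r[T1]=2 [LOAD]
3. CAS T1 → mem=3 r[T1]=2 [OK]
4. CAS T0 → mem=3 r[T0]=2 [RETRY]
5. LOAD T0 → mem=3 r[T0]=3 [LOAD]
6. LOAD T1 → mem=3 r[T1]=3 [LOAD]
7. CAS T0 → mem=4 r[T0]=3 [OK]
8. LOAD T0 → mem=4 r[T0]=4 [LOAD]
9. CAS T0 → mem=5 r[T0]=4 [OK]
10. CAS T1 → mem=5 r[T1]=3 [RETRY]
11. LOAD T0 → mem=5 r[T0]=5 [LOAD]
12. CAS T0 → mem=6 r[T0]=5 [OK]
Flip is step 10.

step = 10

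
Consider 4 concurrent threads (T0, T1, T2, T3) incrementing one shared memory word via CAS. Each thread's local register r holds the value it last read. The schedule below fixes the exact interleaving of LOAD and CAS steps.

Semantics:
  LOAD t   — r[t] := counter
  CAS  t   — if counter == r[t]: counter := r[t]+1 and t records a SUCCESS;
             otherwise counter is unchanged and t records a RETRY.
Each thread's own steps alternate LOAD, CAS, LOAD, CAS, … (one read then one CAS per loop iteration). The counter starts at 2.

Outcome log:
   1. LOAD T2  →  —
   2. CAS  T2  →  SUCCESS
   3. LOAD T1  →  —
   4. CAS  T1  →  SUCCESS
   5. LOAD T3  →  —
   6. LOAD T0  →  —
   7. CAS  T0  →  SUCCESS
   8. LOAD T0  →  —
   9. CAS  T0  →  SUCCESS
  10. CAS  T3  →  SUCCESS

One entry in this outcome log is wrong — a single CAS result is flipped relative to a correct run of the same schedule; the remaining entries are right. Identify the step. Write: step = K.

step = 10

Re-executing:
#1 T2 reads 2
#2 T2 CAS(2→3) writes; counter now 3
#3 T1 reads 3
#4 T1 CAS(3→4) writes; counter now 4
#5 T3 reads 4
#6 T0 reads 4
#7 T0 CAS(4→5) writes; counter now 5
#8 T0 reads 5
#9 T0 CAS(5→6) writes; counter now 6
#10 T3 CAS(4→5) fails; counter now 6
Log disagrees first at step 10.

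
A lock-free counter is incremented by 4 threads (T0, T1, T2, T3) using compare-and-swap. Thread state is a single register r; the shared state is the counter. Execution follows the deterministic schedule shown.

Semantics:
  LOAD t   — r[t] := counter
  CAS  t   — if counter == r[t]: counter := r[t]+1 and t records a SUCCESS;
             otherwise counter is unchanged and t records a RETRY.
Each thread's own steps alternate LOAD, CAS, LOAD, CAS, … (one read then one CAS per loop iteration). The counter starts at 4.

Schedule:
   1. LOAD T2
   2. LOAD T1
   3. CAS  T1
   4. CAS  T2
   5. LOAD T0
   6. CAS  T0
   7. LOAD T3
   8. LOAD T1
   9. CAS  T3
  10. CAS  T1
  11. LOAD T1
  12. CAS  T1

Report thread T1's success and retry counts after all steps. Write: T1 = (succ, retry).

T1 = (2, 1)

T2 LOAD — after: cnt=4, r=4 — load
T1 LOAD — after: cnt=4, r=4 — load
T1 CAS — after: cnt=5, r=4 — ok
T2 CAS — after: cnt=5, r=4 — retry
T0 LOAD — after: cnt=5, r=5 — load
T0 CAS — after: cnt=6, r=5 — ok
T3 LOAD — after: cnt=6, r=6 — load
T1 LOAD — after: cnt=6, r=6 — load
T3 CAS — after: cnt=7, r=6 — ok
T1 CAS — after: cnt=7, r=6 — retry
T1 LOAD — after: cnt=7, r=7 — load
T1 CAS — after: cnt=8, r=7 — ok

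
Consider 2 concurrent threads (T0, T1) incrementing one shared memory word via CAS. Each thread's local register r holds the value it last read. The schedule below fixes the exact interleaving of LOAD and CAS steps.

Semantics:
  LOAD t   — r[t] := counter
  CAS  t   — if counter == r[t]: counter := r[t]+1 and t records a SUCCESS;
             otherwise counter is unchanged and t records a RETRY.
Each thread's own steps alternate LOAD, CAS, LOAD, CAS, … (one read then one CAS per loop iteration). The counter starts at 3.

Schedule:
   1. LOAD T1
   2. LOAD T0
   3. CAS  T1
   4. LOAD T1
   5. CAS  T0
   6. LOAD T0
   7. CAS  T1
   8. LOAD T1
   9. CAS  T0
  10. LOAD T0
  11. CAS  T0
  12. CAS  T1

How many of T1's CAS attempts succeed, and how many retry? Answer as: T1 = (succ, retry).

1. LOAD T1 → mem=3 r[T1]=3 [LOAD]
2. LOAD T0 → mem=3 r[T0]=3 [LOAD]
3. CAS T1 → mem=4 r[T1]=3 [OK]
4. LOAD T1 → mem=4 r[T1]=4 [LOAD]
5. CAS T0 → mem=4 r[T0]=3 [RETRY]
6. LOAD T0 → mem=4 r[T0]=4 [LOAD]
7. CAS T1 → mem=5 r[T1]=4 [OK]
8. LOAD T1 → mem=5 r[T1]=5 [LOAD]
9. CAS T0 → mem=5 r[T0]=4 [RETRY]
10. LOAD T0 → mem=5 r[T0]=5 [LOAD]
11. CAS T0 → mem=6 r[T0]=5 [OK]
12. CAS T1 → mem=6 r[T1]=5 [RETRY]

T1 = (2, 1)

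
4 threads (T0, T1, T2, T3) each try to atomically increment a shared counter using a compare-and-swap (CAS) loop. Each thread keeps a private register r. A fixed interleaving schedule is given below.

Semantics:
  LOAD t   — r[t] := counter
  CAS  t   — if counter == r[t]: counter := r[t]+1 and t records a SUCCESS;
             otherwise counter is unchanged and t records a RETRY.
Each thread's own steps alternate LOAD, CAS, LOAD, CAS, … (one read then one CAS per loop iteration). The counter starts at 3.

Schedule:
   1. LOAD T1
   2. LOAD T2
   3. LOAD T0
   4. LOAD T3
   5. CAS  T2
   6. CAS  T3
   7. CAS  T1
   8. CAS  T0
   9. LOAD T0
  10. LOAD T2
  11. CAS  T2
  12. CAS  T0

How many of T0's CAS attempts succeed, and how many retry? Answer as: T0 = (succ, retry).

1. LOAD T1 → mem=3 r[T1]=3 [LOAD]
2. LOAD T2 → mem=3 r[T2]=3 [LOAD]
3. LOAD T0 → mem=3 r[T0]=3 [LOAD]
4. LOAD T3 → mem=3 r[T3]=3 [LOAD]
5. CAS T2 → mem=4 r[T2]=3 [OK]
6. CAS T3 → mem=4 r[T3]=3 [RETRY]
7. CAS T1 → mem=4 r[T1]=3 [RETRY]
8. CAS T0 → mem=4 r[T0]=3 [RETRY]
9. LOAD T0 → mem=4 r[T0]=4 [LOAD]
10. LOAD T2 → mem=4 r[T2]=4 [LOAD]
11. CAS T2 → mem=5 r[T2]=4 [OK]
12. CAS T0 → mem=5 r[T0]=4 [RETRY]

T0 = (0, 2)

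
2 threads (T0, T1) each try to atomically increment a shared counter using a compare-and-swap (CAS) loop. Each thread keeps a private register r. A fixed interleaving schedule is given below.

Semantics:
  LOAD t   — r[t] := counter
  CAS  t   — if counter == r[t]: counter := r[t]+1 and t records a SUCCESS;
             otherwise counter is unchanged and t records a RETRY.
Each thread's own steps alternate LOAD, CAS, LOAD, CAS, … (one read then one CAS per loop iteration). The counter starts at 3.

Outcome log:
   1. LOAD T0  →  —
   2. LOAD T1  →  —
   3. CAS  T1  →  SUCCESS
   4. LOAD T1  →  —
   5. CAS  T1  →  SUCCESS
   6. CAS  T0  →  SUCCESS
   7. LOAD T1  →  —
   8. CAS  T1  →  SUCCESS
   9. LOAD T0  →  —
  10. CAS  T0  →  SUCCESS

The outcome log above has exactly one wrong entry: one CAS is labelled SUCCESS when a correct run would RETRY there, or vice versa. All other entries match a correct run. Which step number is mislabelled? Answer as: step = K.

Correct run:
T0 LOAD — after: cnt=3, r=3 — load
T1 LOAD — after: cnt=3, r=3 — load
T1 CAS — after: cnt=4, r=3 — ok
T1 LOAD — after: cnt=4, r=4 — load
T1 CAS — after: cnt=5, r=4 — ok
T0 CAS — after: cnt=5, r=3 — retry
T1 LOAD — after: cnt=5, r=5 — load
T1 CAS — after: cnt=6, r=5 — ok
T0 LOAD — after: cnt=6, r=6 — load
T0 CAS — after: cnt=7, r=6 — ok
Flip is step 6.

step = 6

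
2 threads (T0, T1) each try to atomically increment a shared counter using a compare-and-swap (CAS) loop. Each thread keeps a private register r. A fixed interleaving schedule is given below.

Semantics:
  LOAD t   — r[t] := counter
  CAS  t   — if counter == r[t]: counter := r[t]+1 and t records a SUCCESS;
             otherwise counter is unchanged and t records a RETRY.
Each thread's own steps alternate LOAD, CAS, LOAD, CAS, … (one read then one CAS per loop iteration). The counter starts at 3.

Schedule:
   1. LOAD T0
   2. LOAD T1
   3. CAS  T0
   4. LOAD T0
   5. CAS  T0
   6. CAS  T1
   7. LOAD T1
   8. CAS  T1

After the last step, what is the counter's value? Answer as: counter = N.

   1) LOAD T0:  M=3  r_T0=3
   2) LOAD T1:  M=3  r_T1=3
   3) CAS  T0:  M=4  r_T0=3 ✓
   4) LOAD T0:  M=4  r_T0=4
   5) CAS  T0:  M=5  r_T0=4 ✓
   6) CAS  T1:  M=5  r_T1=3 ✗
   7) LOAD T1:  M=5  r_T1=5
   8) CAS  T1:  M=6  r_T1=5 ✓

counter = 6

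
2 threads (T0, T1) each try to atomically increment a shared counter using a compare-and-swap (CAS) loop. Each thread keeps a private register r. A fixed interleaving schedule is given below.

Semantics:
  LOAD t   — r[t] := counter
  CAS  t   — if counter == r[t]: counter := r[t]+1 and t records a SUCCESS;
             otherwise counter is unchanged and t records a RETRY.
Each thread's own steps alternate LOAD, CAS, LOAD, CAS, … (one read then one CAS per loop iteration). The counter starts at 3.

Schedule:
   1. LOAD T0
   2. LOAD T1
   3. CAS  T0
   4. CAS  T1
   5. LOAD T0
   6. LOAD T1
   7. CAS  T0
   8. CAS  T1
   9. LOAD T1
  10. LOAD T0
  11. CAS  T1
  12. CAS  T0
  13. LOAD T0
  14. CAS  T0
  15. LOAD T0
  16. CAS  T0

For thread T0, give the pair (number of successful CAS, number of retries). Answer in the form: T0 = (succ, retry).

T0 = (4, 1)

1. LOAD T0 → mem=3 r[T0]=3 [LOAD]
2. LOAD T1 → mem=3 r[T1]=3 [LOAD]
3. CAS T0 → mem=4 r[T0]=3 [OK]
4. CAS T1 → mem=4 r[T1]=3 [RETRY]
5. LOAD T0 → mem=4 r[T0]=4 [LOAD]
6. LOAD T1 → mem=4 r[T1]=4 [LOAD]
7. CAS T0 → mem=5 r[T0]=4 [OK]
8. CAS T1 → mem=5 r[T1]=4 [RETRY]
9. LOAD T1 → mem=5 r[T1]=5 [LOAD]
10. LOAD T0 → mem=5 r[T0]=5 [LOAD]
11. CAS T1 → mem=6 r[T1]=5 [OK]
12. CAS T0 → mem=6 r[T0]=5 [RETRY]
13. LOAD T0 → mem=6 r[T0]=6 [LOAD]
14. CAS T0 → mem=7 r[T0]=6 [OK]
15. LOAD T0 → mem=7 r[T0]=7 [LOAD]
16. CAS T0 → mem=8 r[T0]=7 [OK]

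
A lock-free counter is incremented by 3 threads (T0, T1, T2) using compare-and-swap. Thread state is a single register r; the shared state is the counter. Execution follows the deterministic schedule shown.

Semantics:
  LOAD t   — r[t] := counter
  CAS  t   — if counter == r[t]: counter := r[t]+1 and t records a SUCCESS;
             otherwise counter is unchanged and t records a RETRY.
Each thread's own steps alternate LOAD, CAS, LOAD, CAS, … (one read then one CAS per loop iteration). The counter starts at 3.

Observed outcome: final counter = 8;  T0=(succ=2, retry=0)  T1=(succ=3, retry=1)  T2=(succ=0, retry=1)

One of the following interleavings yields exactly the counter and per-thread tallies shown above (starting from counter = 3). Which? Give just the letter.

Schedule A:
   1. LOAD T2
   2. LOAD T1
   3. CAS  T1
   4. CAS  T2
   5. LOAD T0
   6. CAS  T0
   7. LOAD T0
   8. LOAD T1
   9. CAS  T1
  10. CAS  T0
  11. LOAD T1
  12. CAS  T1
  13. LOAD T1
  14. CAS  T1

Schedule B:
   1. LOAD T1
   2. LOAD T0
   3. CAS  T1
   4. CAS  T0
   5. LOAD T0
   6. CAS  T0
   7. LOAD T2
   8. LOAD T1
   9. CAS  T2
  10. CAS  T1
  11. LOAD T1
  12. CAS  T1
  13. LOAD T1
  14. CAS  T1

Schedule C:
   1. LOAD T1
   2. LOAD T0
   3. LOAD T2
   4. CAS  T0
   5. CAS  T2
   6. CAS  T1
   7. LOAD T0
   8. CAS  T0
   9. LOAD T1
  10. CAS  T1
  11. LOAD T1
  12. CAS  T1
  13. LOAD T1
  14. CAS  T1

C

Simulating candidate C:
step 1: T1 LOAD ⇒ load; ctr=3 reg=3
step 2: T0 LOAD ⇒ load; ctr=3 reg=3
step 3: T2 LOAD ⇒ load; ctr=3 reg=3
step 4: T0 CAS ⇒ ok; ctr=4 reg=3
step 5: T2 CAS ⇒ retry; ctr=4 reg=3
step 6: T1 CAS ⇒ retry; ctr=4 reg=3
step 7: T0 LOAD ⇒ load; ctr=4 reg=4
step 8: T0 CAS ⇒ ok; ctr=5 reg=4
step 9: T1 LOAD ⇒ load; ctr=5 reg=5
step 10: T1 CAS ⇒ ok; ctr=6 reg=5
step 11: T1 LOAD ⇒ load; ctr=6 reg=6
step 12: T1 CAS ⇒ ok; ctr=7 reg=6
step 13: T1 LOAD ⇒ load; ctr=7 reg=7
step 14: T1 CAS ⇒ ok; ctr=8 reg=7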